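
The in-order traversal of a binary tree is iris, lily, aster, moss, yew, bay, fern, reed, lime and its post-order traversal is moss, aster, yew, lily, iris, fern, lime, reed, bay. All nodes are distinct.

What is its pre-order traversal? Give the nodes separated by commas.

The last element of post-order is the root; it splits in-order into left and right subtrees.
Root bay: left subtree has 5 nodes {iris, lily, aster, moss, yew}, right has 3 {fern, reed, lime}.
  Root iris: left subtree has 0 nodes { }, right has 4 {lily, aster, moss, yew}.
    Root lily: left subtree has 0 nodes { }, right has 3 {aster, moss, yew}.
      Root yew: left subtree has 2 nodes {aster, moss}, right has 0 { }.
        Root aster: left subtree has 0 nodes { }, right has 1 {moss}.
  Root reed: left subtree has 1 node {fern}, right has 1 {lime}.

bay, iris, lily, yew, aster, moss, reed, fern, lime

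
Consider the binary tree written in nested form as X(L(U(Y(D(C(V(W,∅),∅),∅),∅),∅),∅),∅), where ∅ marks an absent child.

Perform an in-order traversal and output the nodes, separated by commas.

W, V, C, D, Y, U, L, X

In-order visits the left subtree, then the node, then the right subtree.
At X: go left to L.
  At L: go left to U.
    At U: go left to Y.
      At Y: go left to D.
        At D: go left to C.
          At C: go left to V.
            At V: go left to W.
              W is a leaf — visit W.
            Visit V.
            At V: no right child.
          Visit C.
          At C: no right child.
        Visit D.
        At D: no right child.
      Visit Y.
      At Y: no right child.
    Visit U.
    At U: no right child.
  Visit L.
  At L: no right child.
Visit X.
At X: no right child.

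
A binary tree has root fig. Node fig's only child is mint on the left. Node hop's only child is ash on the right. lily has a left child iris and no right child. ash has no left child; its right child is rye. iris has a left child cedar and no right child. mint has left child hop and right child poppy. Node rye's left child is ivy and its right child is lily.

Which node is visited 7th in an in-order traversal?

lily

In-order visits the left subtree, then the node, then the right subtree.
At fig: go left to mint.
  At mint: go left to hop.
    At hop: no left child.
    Visit hop.
    At hop: go right to ash.
      At ash: no left child.
      Visit ash.
      At ash: go right to rye.
        At rye: go left to ivy.
          ivy is a leaf — visit ivy.
        Visit rye.
        At rye: go right to lily.
          At lily: go left to iris.
            At iris: go left to cedar.
              cedar is a leaf — visit cedar.
            Visit iris.
            At iris: no right child.
          Visit lily.
          At lily: no right child.
  Visit mint.
  At mint: go right to poppy.
    poppy is a leaf — visit poppy.
Visit fig.
At fig: no right child.
Full in-order sequence: hop, ash, ivy, rye, cedar, iris, lily, mint, poppy, fig.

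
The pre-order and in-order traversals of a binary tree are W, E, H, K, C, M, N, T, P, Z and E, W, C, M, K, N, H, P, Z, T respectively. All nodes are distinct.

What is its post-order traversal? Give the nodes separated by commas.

E, M, C, N, K, Z, P, T, H, W

The first element of pre-order is the root; it splits in-order into left and right subtrees.
Root W: left subtree has 1 node {E}, right has 8 {C, M, K, N, H, P, Z, T}.
  Root H: left subtree has 4 nodes {C, M, K, N}, right has 3 {P, Z, T}.
    Root K: left subtree has 2 nodes {C, M}, right has 1 {N}.
      Root C: left subtree has 0 nodes { }, right has 1 {M}.
    Root T: left subtree has 2 nodes {P, Z}, right has 0 { }.
      Root P: left subtree has 0 nodes { }, right has 1 {Z}.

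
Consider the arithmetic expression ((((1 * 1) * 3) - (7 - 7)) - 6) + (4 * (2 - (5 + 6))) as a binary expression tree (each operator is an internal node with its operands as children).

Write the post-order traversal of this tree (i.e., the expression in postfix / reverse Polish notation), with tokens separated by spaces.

Post-order on an expression tree gives postfix notation: for each operator, emit left operand, right operand, then the operator.

1 1 * 3 * 7 7 - - 6 - 4 2 5 6 + - * +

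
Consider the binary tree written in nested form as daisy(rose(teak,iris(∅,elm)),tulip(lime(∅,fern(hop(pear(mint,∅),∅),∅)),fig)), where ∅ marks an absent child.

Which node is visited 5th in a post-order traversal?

Post-order visits the left subtree, then the right subtree, then the node.
At daisy: go left to rose.
  At rose: go left to teak.
    teak is a leaf — visit teak.
  At rose: go right to iris.
    At iris: no left child.
    At iris: go right to elm.
      elm is a leaf — visit elm.
    Visit iris.
  Visit rose.
At daisy: go right to tulip.
  At tulip: go left to lime.
    At lime: no left child.
    At lime: go right to fern.
      At fern: go left to hop.
        At hop: go left to pear.
          At pear: go left to mint.
            mint is a leaf — visit mint.
          At pear: no right child.
          Visit pear.
        At hop: no right child.
        Visit hop.
      At fern: no right child.
      Visit fern.
    Visit lime.
  At tulip: go right to fig.
    fig is a leaf — visit fig.
  Visit tulip.
Visit daisy.
Full post-order sequence: teak, elm, iris, rose, mint, pear, hop, fern, lime, fig, tulip, daisy.

mint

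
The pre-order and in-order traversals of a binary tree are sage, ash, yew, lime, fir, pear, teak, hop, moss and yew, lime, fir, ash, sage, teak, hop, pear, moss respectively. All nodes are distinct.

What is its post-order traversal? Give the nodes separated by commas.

The first element of pre-order is the root; it splits in-order into left and right subtrees.
Root sage: left subtree has 4 nodes {yew, lime, fir, ash}, right has 4 {teak, hop, pear, moss}.
  Root ash: left subtree has 3 nodes {yew, lime, fir}, right has 0 { }.
    Root yew: left subtree has 0 nodes { }, right has 2 {lime, fir}.
      Root lime: left subtree has 0 nodes { }, right has 1 {fir}.
  Root pear: left subtree has 2 nodes {teak, hop}, right has 1 {moss}.
    Root teak: left subtree has 0 nodes { }, right has 1 {hop}.

fir, lime, yew, ash, hop, teak, moss, pear, sage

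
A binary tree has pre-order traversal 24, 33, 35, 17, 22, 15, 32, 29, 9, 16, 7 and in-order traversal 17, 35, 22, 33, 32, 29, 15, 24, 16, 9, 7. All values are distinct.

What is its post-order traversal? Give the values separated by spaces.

The first element of pre-order is the root; it splits in-order into left and right subtrees.
Root 24: left subtree has 7 nodes {17, 35, 22, 33, 32, 29, 15}, right has 3 {16, 9, 7}.
  Root 33: left subtree has 3 nodes {17, 35, 22}, right has 3 {32, 29, 15}.
    Root 35: left subtree has 1 node {17}, right has 1 {22}.
    Root 15: left subtree has 2 nodes {32, 29}, right has 0 { }.
      Root 32: left subtree has 0 nodes { }, right has 1 {29}.
  Root 9: left subtree has 1 node {16}, right has 1 {7}.

17 22 35 29 32 15 33 16 7 9 24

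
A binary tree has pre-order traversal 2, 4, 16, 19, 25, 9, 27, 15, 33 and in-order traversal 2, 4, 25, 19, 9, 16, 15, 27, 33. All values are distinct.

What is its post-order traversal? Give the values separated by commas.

The first element of pre-order is the root; it splits in-order into left and right subtrees.
Root 2: left subtree has 0 nodes { }, right has 8 {4, 25, 19, 9, 16, 15, 27, 33}.
  Root 4: left subtree has 0 nodes { }, right has 7 {25, 19, 9, 16, 15, 27, 33}.
    Root 16: left subtree has 3 nodes {25, 19, 9}, right has 3 {15, 27, 33}.
      Root 19: left subtree has 1 node {25}, right has 1 {9}.
      Root 27: left subtree has 1 node {15}, right has 1 {33}.

25, 9, 19, 15, 33, 27, 16, 4, 2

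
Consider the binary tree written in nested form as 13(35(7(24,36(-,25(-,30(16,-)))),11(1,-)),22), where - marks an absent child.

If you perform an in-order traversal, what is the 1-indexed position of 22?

In-order visits the left subtree, then the node, then the right subtree.
At 13: go left to 35.
  At 35: go left to 7.
    At 7: go left to 24.
      24 is a leaf — visit 24.
    Visit 7.
    At 7: go right to 36.
      At 36: no left child.
      Visit 36.
      At 36: go right to 25.
        At 25: no left child.
        Visit 25.
        At 25: go right to 30.
          At 30: go left to 16.
            16 is a leaf — visit 16.
          Visit 30.
          At 30: no right child.
  Visit 35.
  At 35: go right to 11.
    At 11: go left to 1.
      1 is a leaf — visit 1.
    Visit 11.
    At 11: no right child.
Visit 13.
At 13: go right to 22.
  22 is a leaf — visit 22.
Full in-order sequence: 24, 7, 36, 25, 16, 30, 35, 1, 11, 13, 22.

11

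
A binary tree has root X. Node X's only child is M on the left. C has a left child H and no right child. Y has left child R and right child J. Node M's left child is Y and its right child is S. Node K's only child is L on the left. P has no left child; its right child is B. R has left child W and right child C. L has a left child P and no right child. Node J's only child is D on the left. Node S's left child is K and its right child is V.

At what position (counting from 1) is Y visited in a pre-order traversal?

Pre-order visits the node, then its left subtree, then its right subtree.
Visit X.
At X: go left to M.
  Visit M.
  At M: go left to Y.
    Visit Y.
    At Y: go left to R.
      Visit R.
      At R: go left to W.
        W is a leaf — visit W.
      At R: go right to C.
        Visit C.
        At C: go left to H.
          H is a leaf — visit H.
        At C: no right child.
    At Y: go right to J.
      Visit J.
      At J: go left to D.
        D is a leaf — visit D.
      At J: no right child.
  At M: go right to S.
    Visit S.
    At S: go left to K.
      Visit K.
      At K: go left to L.
        Visit L.
        At L: go left to P.
          Visit P.
          At P: no left child.
          At P: go right to B.
            B is a leaf — visit B.
        At L: no right child.
      At K: no right child.
    At S: go right to V.
      V is a leaf — visit V.
At X: no right child.
Full pre-order sequence: X, M, Y, R, W, C, H, J, D, S, K, L, P, B, V.

3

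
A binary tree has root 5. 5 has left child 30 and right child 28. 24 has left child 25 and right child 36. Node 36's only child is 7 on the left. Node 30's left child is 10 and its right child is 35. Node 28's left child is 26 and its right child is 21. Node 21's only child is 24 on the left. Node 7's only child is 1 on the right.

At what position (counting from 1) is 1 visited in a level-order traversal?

Level-order visits nodes level by level from the root, left to right within each level.
Level 0: 5
Level 1: 30, 28
Level 2: 10, 35, 26, 21
Level 3: 24
Level 4: 25, 36
Level 5: 7
Level 6: 1
Full level-order sequence: 5, 30, 28, 10, 35, 26, 21, 24, 25, 36, 7, 1.

12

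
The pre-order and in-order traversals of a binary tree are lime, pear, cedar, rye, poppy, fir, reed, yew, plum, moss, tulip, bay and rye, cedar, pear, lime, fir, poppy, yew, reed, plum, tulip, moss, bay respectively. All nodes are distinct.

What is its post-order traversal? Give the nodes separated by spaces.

The first element of pre-order is the root; it splits in-order into left and right subtrees.
Root lime: left subtree has 3 nodes {rye, cedar, pear}, right has 8 {fir, poppy, yew, reed, plum, tulip, moss, bay}.
  Root pear: left subtree has 2 nodes {rye, cedar}, right has 0 { }.
    Root cedar: left subtree has 1 node {rye}, right has 0 { }.
  Root poppy: left subtree has 1 node {fir}, right has 6 {yew, reed, plum, tulip, moss, bay}.
    Root reed: left subtree has 1 node {yew}, right has 4 {plum, tulip, moss, bay}.
      Root plum: left subtree has 0 nodes { }, right has 3 {tulip, moss, bay}.
        Root moss: left subtree has 1 node {tulip}, right has 1 {bay}.

rye cedar pear fir yew tulip bay moss plum reed poppy lime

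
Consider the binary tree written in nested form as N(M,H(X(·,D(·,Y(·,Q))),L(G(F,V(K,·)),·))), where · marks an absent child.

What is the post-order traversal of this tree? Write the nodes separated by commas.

M, Q, Y, D, X, F, K, V, G, L, H, N

Post-order visits the left subtree, then the right subtree, then the node.
At N: go left to M.
  M is a leaf — visit M.
At N: go right to H.
  At H: go left to X.
    At X: no left child.
    At X: go right to D.
      At D: no left child.
      At D: go right to Y.
        At Y: no left child.
        At Y: go right to Q.
          Q is a leaf — visit Q.
        Visit Y.
      Visit D.
    Visit X.
  At H: go right to L.
    At L: go left to G.
      At G: go left to F.
        F is a leaf — visit F.
      At G: go right to V.
        At V: go left to K.
          K is a leaf — visit K.
        At V: no right child.
        Visit V.
      Visit G.
    At L: no right child.
    Visit L.
  Visit H.
Visit N.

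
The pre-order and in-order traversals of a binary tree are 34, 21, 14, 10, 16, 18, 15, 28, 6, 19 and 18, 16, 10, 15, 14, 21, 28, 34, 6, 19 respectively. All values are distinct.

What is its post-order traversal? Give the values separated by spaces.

18 16 15 10 14 28 21 19 6 34

The first element of pre-order is the root; it splits in-order into left and right subtrees.
Root 34: left subtree has 7 nodes {18, 16, 10, 15, 14, 21, 28}, right has 2 {6, 19}.
  Root 21: left subtree has 5 nodes {18, 16, 10, 15, 14}, right has 1 {28}.
    Root 14: left subtree has 4 nodes {18, 16, 10, 15}, right has 0 { }.
      Root 10: left subtree has 2 nodes {18, 16}, right has 1 {15}.
        Root 16: left subtree has 1 node {18}, right has 0 { }.
  Root 6: left subtree has 0 nodes { }, right has 1 {19}.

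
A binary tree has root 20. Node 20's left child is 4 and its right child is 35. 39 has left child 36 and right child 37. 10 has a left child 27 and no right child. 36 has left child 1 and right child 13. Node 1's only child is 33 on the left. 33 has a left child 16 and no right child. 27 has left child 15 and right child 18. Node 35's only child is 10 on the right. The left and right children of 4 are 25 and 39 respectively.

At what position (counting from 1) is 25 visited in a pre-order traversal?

3

Pre-order visits the node, then its left subtree, then its right subtree.
Visit 20.
At 20: go left to 4.
  Visit 4.
  At 4: go left to 25.
    25 is a leaf — visit 25.
  At 4: go right to 39.
    Visit 39.
    At 39: go left to 36.
      Visit 36.
      At 36: go left to 1.
        Visit 1.
        At 1: go left to 33.
          Visit 33.
          At 33: go left to 16.
            16 is a leaf — visit 16.
          At 33: no right child.
        At 1: no right child.
      At 36: go right to 13.
        13 is a leaf — visit 13.
    At 39: go right to 37.
      37 is a leaf — visit 37.
At 20: go right to 35.
  Visit 35.
  At 35: no left child.
  At 35: go right to 10.
    Visit 10.
    At 10: go left to 27.
      Visit 27.
      At 27: go left to 15.
        15 is a leaf — visit 15.
      At 27: go right to 18.
        18 is a leaf — visit 18.
    At 10: no right child.
Full pre-order sequence: 20, 4, 25, 39, 36, 1, 33, 16, 13, 37, 35, 10, 27, 15, 18.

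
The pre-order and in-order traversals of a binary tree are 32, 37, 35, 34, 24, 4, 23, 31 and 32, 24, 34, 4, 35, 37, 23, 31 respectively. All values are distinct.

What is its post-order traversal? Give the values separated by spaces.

The first element of pre-order is the root; it splits in-order into left and right subtrees.
Root 32: left subtree has 0 nodes { }, right has 7 {24, 34, 4, 35, 37, 23, 31}.
  Root 37: left subtree has 4 nodes {24, 34, 4, 35}, right has 2 {23, 31}.
    Root 35: left subtree has 3 nodes {24, 34, 4}, right has 0 { }.
      Root 34: left subtree has 1 node {24}, right has 1 {4}.
    Root 23: left subtree has 0 nodes { }, right has 1 {31}.

24 4 34 35 31 23 37 32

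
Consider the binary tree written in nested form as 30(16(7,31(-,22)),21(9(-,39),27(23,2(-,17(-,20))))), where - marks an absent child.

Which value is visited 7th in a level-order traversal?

Level-order visits nodes level by level from the root, left to right within each level.
Level 0: 30
Level 1: 16, 21
Level 2: 7, 31, 9, 27
Level 3: 22, 39, 23, 2
Level 4: 17
Level 5: 20
Full level-order sequence: 30, 16, 21, 7, 31, 9, 27, 22, 39, 23, 2, 17, 20.

27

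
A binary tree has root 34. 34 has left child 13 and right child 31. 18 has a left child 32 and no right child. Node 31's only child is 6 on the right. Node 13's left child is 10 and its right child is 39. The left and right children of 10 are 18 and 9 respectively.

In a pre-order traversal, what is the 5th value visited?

32

Pre-order visits the node, then its left subtree, then its right subtree.
Visit 34.
At 34: go left to 13.
  Visit 13.
  At 13: go left to 10.
    Visit 10.
    At 10: go left to 18.
      Visit 18.
      At 18: go left to 32.
        32 is a leaf — visit 32.
      At 18: no right child.
    At 10: go right to 9.
      9 is a leaf — visit 9.
  At 13: go right to 39.
    39 is a leaf — visit 39.
At 34: go right to 31.
  Visit 31.
  At 31: no left child.
  At 31: go right to 6.
    6 is a leaf — visit 6.
Full pre-order sequence: 34, 13, 10, 18, 32, 9, 39, 31, 6.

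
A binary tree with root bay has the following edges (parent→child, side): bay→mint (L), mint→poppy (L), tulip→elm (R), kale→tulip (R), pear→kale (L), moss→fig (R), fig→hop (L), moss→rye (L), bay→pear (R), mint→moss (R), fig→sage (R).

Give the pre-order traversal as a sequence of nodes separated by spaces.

Pre-order visits the node, then its left subtree, then its right subtree.
Visit bay.
At bay: go left to mint.
  Visit mint.
  At mint: go left to poppy.
    poppy is a leaf — visit poppy.
  At mint: go right to moss.
    Visit moss.
    At moss: go left to rye.
      rye is a leaf — visit rye.
    At moss: go right to fig.
      Visit fig.
      At fig: go left to hop.
        hop is a leaf — visit hop.
      At fig: go right to sage.
        sage is a leaf — visit sage.
At bay: go right to pear.
  Visit pear.
  At pear: go left to kale.
    Visit kale.
    At kale: no left child.
    At kale: go right to tulip.
      Visit tulip.
      At tulip: no left child.
      At tulip: go right to elm.
        elm is a leaf — visit elm.
  At pear: no right child.

bay mint poppy moss rye fig hop sage pear kale tulip elm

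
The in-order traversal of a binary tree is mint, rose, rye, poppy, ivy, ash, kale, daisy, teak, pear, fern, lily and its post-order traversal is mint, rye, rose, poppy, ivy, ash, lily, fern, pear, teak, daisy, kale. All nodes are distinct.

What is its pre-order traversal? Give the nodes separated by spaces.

The last element of post-order is the root; it splits in-order into left and right subtrees.
Root kale: left subtree has 6 nodes {mint, rose, rye, poppy, ivy, ash}, right has 5 {daisy, teak, pear, fern, lily}.
  Root ash: left subtree has 5 nodes {mint, rose, rye, poppy, ivy}, right has 0 { }.
    Root ivy: left subtree has 4 nodes {mint, rose, rye, poppy}, right has 0 { }.
      Root poppy: left subtree has 3 nodes {mint, rose, rye}, right has 0 { }.
        Root rose: left subtree has 1 node {mint}, right has 1 {rye}.
  Root daisy: left subtree has 0 nodes { }, right has 4 {teak, pear, fern, lily}.
    Root teak: left subtree has 0 nodes { }, right has 3 {pear, fern, lily}.
      Root pear: left subtree has 0 nodes { }, right has 2 {fern, lily}.
        Root fern: left subtree has 0 nodes { }, right has 1 {lily}.

kale ash ivy poppy rose mint rye daisy teak pear fern lily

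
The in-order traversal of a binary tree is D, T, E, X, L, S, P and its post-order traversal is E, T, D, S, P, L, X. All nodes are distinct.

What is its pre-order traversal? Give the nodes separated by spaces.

X D T E L P S

The last element of post-order is the root; it splits in-order into left and right subtrees.
Root X: left subtree has 3 nodes {D, T, E}, right has 3 {L, S, P}.
  Root D: left subtree has 0 nodes { }, right has 2 {T, E}.
    Root T: left subtree has 0 nodes { }, right has 1 {E}.
  Root L: left subtree has 0 nodes { }, right has 2 {S, P}.
    Root P: left subtree has 1 node {S}, right has 0 { }.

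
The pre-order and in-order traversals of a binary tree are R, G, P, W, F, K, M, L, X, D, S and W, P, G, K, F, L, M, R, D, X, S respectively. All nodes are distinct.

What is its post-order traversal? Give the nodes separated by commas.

The first element of pre-order is the root; it splits in-order into left and right subtrees.
Root R: left subtree has 7 nodes {W, P, G, K, F, L, M}, right has 3 {D, X, S}.
  Root G: left subtree has 2 nodes {W, P}, right has 4 {K, F, L, M}.
    Root P: left subtree has 1 node {W}, right has 0 { }.
    Root F: left subtree has 1 node {K}, right has 2 {L, M}.
      Root M: left subtree has 1 node {L}, right has 0 { }.
  Root X: left subtree has 1 node {D}, right has 1 {S}.

W, P, K, L, M, F, G, D, S, X, R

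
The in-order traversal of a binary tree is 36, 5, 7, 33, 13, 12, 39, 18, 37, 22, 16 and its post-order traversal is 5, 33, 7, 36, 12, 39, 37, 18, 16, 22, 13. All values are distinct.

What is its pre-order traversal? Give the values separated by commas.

13, 36, 7, 5, 33, 22, 18, 39, 12, 37, 16

The last element of post-order is the root; it splits in-order into left and right subtrees.
Root 13: left subtree has 4 nodes {36, 5, 7, 33}, right has 6 {12, 39, 18, 37, 22, 16}.
  Root 36: left subtree has 0 nodes { }, right has 3 {5, 7, 33}.
    Root 7: left subtree has 1 node {5}, right has 1 {33}.
  Root 22: left subtree has 4 nodes {12, 39, 18, 37}, right has 1 {16}.
    Root 18: left subtree has 2 nodes {12, 39}, right has 1 {37}.
      Root 39: left subtree has 1 node {12}, right has 0 { }.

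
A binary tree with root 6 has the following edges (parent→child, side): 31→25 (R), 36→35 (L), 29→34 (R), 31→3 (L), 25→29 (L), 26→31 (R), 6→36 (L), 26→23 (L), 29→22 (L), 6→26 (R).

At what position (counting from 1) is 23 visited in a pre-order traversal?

Pre-order visits the node, then its left subtree, then its right subtree.
Visit 6.
At 6: go left to 36.
  Visit 36.
  At 36: go left to 35.
    35 is a leaf — visit 35.
  At 36: no right child.
At 6: go right to 26.
  Visit 26.
  At 26: go left to 23.
    23 is a leaf — visit 23.
  At 26: go right to 31.
    Visit 31.
    At 31: go left to 3.
      3 is a leaf — visit 3.
    At 31: go right to 25.
      Visit 25.
      At 25: go left to 29.
        Visit 29.
        At 29: go left to 22.
          22 is a leaf — visit 22.
        At 29: go right to 34.
          34 is a leaf — visit 34.
      At 25: no right child.
Full pre-order sequence: 6, 36, 35, 26, 23, 31, 3, 25, 29, 22, 34.

5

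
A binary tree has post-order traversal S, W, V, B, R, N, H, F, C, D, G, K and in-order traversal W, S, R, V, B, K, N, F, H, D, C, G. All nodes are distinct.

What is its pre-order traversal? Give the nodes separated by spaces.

The last element of post-order is the root; it splits in-order into left and right subtrees.
Root K: left subtree has 5 nodes {W, S, R, V, B}, right has 6 {N, F, H, D, C, G}.
  Root R: left subtree has 2 nodes {W, S}, right has 2 {V, B}.
    Root W: left subtree has 0 nodes { }, right has 1 {S}.
    Root B: left subtree has 1 node {V}, right has 0 { }.
  Root G: left subtree has 5 nodes {N, F, H, D, C}, right has 0 { }.
    Root D: left subtree has 3 nodes {N, F, H}, right has 1 {C}.
      Root F: left subtree has 1 node {N}, right has 1 {H}.

K R W S B V G D F N H C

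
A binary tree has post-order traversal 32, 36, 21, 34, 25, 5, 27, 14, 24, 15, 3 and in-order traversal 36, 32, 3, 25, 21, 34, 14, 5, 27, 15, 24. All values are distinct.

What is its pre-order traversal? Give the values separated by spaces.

The last element of post-order is the root; it splits in-order into left and right subtrees.
Root 3: left subtree has 2 nodes {36, 32}, right has 8 {25, 21, 34, 14, 5, 27, 15, 24}.
  Root 36: left subtree has 0 nodes { }, right has 1 {32}.
  Root 15: left subtree has 6 nodes {25, 21, 34, 14, 5, 27}, right has 1 {24}.
    Root 14: left subtree has 3 nodes {25, 21, 34}, right has 2 {5, 27}.
      Root 25: left subtree has 0 nodes { }, right has 2 {21, 34}.
        Root 34: left subtree has 1 node {21}, right has 0 { }.
      Root 27: left subtree has 1 node {5}, right has 0 { }.

3 36 32 15 14 25 34 21 27 5 24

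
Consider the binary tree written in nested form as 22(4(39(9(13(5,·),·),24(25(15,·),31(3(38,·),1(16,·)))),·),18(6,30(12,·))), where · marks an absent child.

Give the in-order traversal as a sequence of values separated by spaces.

5 13 9 39 15 25 24 38 3 31 16 1 4 22 6 18 12 30

In-order visits the left subtree, then the node, then the right subtree.
At 22: go left to 4.
  At 4: go left to 39.
    At 39: go left to 9.
      At 9: go left to 13.
        At 13: go left to 5.
          5 is a leaf — visit 5.
        Visit 13.
        At 13: no right child.
      Visit 9.
      At 9: no right child.
    Visit 39.
    At 39: go right to 24.
      At 24: go left to 25.
        At 25: go left to 15.
          15 is a leaf — visit 15.
        Visit 25.
        At 25: no right child.
      Visit 24.
      At 24: go right to 31.
        At 31: go left to 3.
          At 3: go left to 38.
            38 is a leaf — visit 38.
          Visit 3.
          At 3: no right child.
        Visit 31.
        At 31: go right to 1.
          At 1: go left to 16.
            16 is a leaf — visit 16.
          Visit 1.
          At 1: no right child.
  Visit 4.
  At 4: no right child.
Visit 22.
At 22: go right to 18.
  At 18: go left to 6.
    6 is a leaf — visit 6.
  Visit 18.
  At 18: go right to 30.
    At 30: go left to 12.
      12 is a leaf — visit 12.
    Visit 30.
    At 30: no right child.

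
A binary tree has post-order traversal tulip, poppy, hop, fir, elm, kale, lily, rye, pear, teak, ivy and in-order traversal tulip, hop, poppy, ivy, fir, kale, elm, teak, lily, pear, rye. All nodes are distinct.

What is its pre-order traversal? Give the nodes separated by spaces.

ivy hop tulip poppy teak kale fir elm pear lily rye

The last element of post-order is the root; it splits in-order into left and right subtrees.
Root ivy: left subtree has 3 nodes {tulip, hop, poppy}, right has 7 {fir, kale, elm, teak, lily, pear, rye}.
  Root hop: left subtree has 1 node {tulip}, right has 1 {poppy}.
  Root teak: left subtree has 3 nodes {fir, kale, elm}, right has 3 {lily, pear, rye}.
    Root kale: left subtree has 1 node {fir}, right has 1 {elm}.
    Root pear: left subtree has 1 node {lily}, right has 1 {rye}.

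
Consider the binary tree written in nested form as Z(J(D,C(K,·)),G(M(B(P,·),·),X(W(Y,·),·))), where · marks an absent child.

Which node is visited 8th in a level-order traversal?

K

Level-order visits nodes level by level from the root, left to right within each level.
Level 0: Z
Level 1: J, G
Level 2: D, C, M, X
Level 3: K, B, W
Level 4: P, Y
Full level-order sequence: Z, J, G, D, C, M, X, K, B, W, P, Y.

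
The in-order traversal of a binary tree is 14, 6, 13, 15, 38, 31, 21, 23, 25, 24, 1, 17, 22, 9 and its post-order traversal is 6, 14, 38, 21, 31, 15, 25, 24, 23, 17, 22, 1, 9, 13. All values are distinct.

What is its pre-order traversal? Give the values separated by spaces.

The last element of post-order is the root; it splits in-order into left and right subtrees.
Root 13: left subtree has 2 nodes {14, 6}, right has 11 {15, 38, 31, 21, 23, 25, 24, 1, 17, 22, 9}.
  Root 14: left subtree has 0 nodes { }, right has 1 {6}.
  Root 9: left subtree has 10 nodes {15, 38, 31, 21, 23, 25, 24, 1, 17, 22}, right has 0 { }.
    Root 1: left subtree has 7 nodes {15, 38, 31, 21, 23, 25, 24}, right has 2 {17, 22}.
      Root 23: left subtree has 4 nodes {15, 38, 31, 21}, right has 2 {25, 24}.
        Root 15: left subtree has 0 nodes { }, right has 3 {38, 31, 21}.
          Root 31: left subtree has 1 node {38}, right has 1 {21}.
        Root 24: left subtree has 1 node {25}, right has 0 { }.
      Root 22: left subtree has 1 node {17}, right has 0 { }.

13 14 6 9 1 23 15 31 38 21 24 25 22 17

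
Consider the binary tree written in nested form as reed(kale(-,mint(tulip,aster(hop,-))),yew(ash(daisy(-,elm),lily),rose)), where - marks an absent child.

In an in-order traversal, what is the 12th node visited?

rose

In-order visits the left subtree, then the node, then the right subtree.
At reed: go left to kale.
  At kale: no left child.
  Visit kale.
  At kale: go right to mint.
    At mint: go left to tulip.
      tulip is a leaf — visit tulip.
    Visit mint.
    At mint: go right to aster.
      At aster: go left to hop.
        hop is a leaf — visit hop.
      Visit aster.
      At aster: no right child.
Visit reed.
At reed: go right to yew.
  At yew: go left to ash.
    At ash: go left to daisy.
      At daisy: no left child.
      Visit daisy.
      At daisy: go right to elm.
        elm is a leaf — visit elm.
    Visit ash.
    At ash: go right to lily.
      lily is a leaf — visit lily.
  Visit yew.
  At yew: go right to rose.
    rose is a leaf — visit rose.
Full in-order sequence: kale, tulip, mint, hop, aster, reed, daisy, elm, ash, lily, yew, rose.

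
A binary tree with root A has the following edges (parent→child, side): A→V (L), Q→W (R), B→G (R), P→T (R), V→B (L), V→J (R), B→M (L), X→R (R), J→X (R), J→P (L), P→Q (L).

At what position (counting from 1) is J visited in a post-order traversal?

Post-order visits the left subtree, then the right subtree, then the node.
At A: go left to V.
  At V: go left to B.
    At B: go left to M.
      M is a leaf — visit M.
    At B: go right to G.
      G is a leaf — visit G.
    Visit B.
  At V: go right to J.
    At J: go left to P.
      At P: go left to Q.
        At Q: no left child.
        At Q: go right to W.
          W is a leaf — visit W.
        Visit Q.
      At P: go right to T.
        T is a leaf — visit T.
      Visit P.
    At J: go right to X.
      At X: no left child.
      At X: go right to R.
        R is a leaf — visit R.
      Visit X.
    Visit J.
  Visit V.
At A: no right child.
Visit A.
Full post-order sequence: M, G, B, W, Q, T, P, R, X, J, V, A.

10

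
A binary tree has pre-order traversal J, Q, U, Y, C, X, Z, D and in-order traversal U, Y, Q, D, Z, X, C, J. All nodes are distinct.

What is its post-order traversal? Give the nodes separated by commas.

Y, U, D, Z, X, C, Q, J

The first element of pre-order is the root; it splits in-order into left and right subtrees.
Root J: left subtree has 7 nodes {U, Y, Q, D, Z, X, C}, right has 0 { }.
  Root Q: left subtree has 2 nodes {U, Y}, right has 4 {D, Z, X, C}.
    Root U: left subtree has 0 nodes { }, right has 1 {Y}.
    Root C: left subtree has 3 nodes {D, Z, X}, right has 0 { }.
      Root X: left subtree has 2 nodes {D, Z}, right has 0 { }.
        Root Z: left subtree has 1 node {D}, right has 0 { }.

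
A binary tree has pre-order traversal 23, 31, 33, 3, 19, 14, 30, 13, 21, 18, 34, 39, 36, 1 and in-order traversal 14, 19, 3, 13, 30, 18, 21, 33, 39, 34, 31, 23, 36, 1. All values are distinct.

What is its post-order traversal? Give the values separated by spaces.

14 19 13 18 21 30 3 39 34 33 31 1 36 23

The first element of pre-order is the root; it splits in-order into left and right subtrees.
Root 23: left subtree has 11 nodes {14, 19, 3, 13, 30, 18, 21, 33, 39, 34, 31}, right has 2 {36, 1}.
  Root 31: left subtree has 10 nodes {14, 19, 3, 13, 30, 18, 21, 33, 39, 34}, right has 0 { }.
    Root 33: left subtree has 7 nodes {14, 19, 3, 13, 30, 18, 21}, right has 2 {39, 34}.
      Root 3: left subtree has 2 nodes {14, 19}, right has 4 {13, 30, 18, 21}.
        Root 19: left subtree has 1 node {14}, right has 0 { }.
        Root 30: left subtree has 1 node {13}, right has 2 {18, 21}.
          Root 21: left subtree has 1 node {18}, right has 0 { }.
      Root 34: left subtree has 1 node {39}, right has 0 { }.
  Root 36: left subtree has 0 nodes { }, right has 1 {1}.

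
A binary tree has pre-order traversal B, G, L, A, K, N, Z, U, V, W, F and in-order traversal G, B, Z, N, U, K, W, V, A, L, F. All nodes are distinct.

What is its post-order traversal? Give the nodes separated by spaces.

The first element of pre-order is the root; it splits in-order into left and right subtrees.
Root B: left subtree has 1 node {G}, right has 9 {Z, N, U, K, W, V, A, L, F}.
  Root L: left subtree has 7 nodes {Z, N, U, K, W, V, A}, right has 1 {F}.
    Root A: left subtree has 6 nodes {Z, N, U, K, W, V}, right has 0 { }.
      Root K: left subtree has 3 nodes {Z, N, U}, right has 2 {W, V}.
        Root N: left subtree has 1 node {Z}, right has 1 {U}.
        Root V: left subtree has 1 node {W}, right has 0 { }.

G Z U N W V K A F L B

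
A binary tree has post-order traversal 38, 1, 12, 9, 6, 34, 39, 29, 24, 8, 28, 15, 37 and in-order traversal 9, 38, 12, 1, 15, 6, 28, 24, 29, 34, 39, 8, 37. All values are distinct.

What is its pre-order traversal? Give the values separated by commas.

37, 15, 9, 12, 38, 1, 28, 6, 8, 24, 29, 39, 34

The last element of post-order is the root; it splits in-order into left and right subtrees.
Root 37: left subtree has 12 nodes {9, 38, 12, 1, 15, 6, 28, 24, 29, 34, 39, 8}, right has 0 { }.
  Root 15: left subtree has 4 nodes {9, 38, 12, 1}, right has 7 {6, 28, 24, 29, 34, 39, 8}.
    Root 9: left subtree has 0 nodes { }, right has 3 {38, 12, 1}.
      Root 12: left subtree has 1 node {38}, right has 1 {1}.
    Root 28: left subtree has 1 node {6}, right has 5 {24, 29, 34, 39, 8}.
      Root 8: left subtree has 4 nodes {24, 29, 34, 39}, right has 0 { }.
        Root 24: left subtree has 0 nodes { }, right has 3 {29, 34, 39}.
          Root 29: left subtree has 0 nodes { }, right has 2 {34, 39}.
            Root 39: left subtree has 1 node {34}, right has 0 { }.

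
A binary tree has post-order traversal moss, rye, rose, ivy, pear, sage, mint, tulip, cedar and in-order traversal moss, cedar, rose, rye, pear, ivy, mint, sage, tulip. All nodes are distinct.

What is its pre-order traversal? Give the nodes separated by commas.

cedar, moss, tulip, mint, pear, rose, rye, ivy, sage

The last element of post-order is the root; it splits in-order into left and right subtrees.
Root cedar: left subtree has 1 node {moss}, right has 7 {rose, rye, pear, ivy, mint, sage, tulip}.
  Root tulip: left subtree has 6 nodes {rose, rye, pear, ivy, mint, sage}, right has 0 { }.
    Root mint: left subtree has 4 nodes {rose, rye, pear, ivy}, right has 1 {sage}.
      Root pear: left subtree has 2 nodes {rose, rye}, right has 1 {ivy}.
        Root rose: left subtree has 0 nodes { }, right has 1 {rye}.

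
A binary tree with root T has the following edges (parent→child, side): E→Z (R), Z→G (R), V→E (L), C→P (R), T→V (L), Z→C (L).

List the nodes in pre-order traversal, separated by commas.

Pre-order visits the node, then its left subtree, then its right subtree.
Visit T.
At T: go left to V.
  Visit V.
  At V: go left to E.
    Visit E.
    At E: no left child.
    At E: go right to Z.
      Visit Z.
      At Z: go left to C.
        Visit C.
        At C: no left child.
        At C: go right to P.
          P is a leaf — visit P.
      At Z: go right to G.
        G is a leaf — visit G.
  At V: no right child.
At T: no right child.

T, V, E, Z, C, P, G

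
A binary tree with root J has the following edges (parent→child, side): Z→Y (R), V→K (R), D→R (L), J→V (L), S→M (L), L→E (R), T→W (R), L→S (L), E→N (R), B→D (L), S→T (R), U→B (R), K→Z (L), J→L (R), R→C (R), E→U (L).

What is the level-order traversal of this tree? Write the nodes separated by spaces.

J V L K S E Z M T U N Y W B D R C

Level-order visits nodes level by level from the root, left to right within each level.
Level 0: J
Level 1: V, L
Level 2: K, S, E
Level 3: Z, M, T, U, N
Level 4: Y, W, B
Level 5: D
Level 6: R
Level 7: C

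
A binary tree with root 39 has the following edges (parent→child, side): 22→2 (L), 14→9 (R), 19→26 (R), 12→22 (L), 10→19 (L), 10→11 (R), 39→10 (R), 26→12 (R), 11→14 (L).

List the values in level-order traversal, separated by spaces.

Level-order visits nodes level by level from the root, left to right within each level.
Level 0: 39
Level 1: 10
Level 2: 19, 11
Level 3: 26, 14
Level 4: 12, 9
Level 5: 22
Level 6: 2

39 10 19 11 26 14 12 9 22 2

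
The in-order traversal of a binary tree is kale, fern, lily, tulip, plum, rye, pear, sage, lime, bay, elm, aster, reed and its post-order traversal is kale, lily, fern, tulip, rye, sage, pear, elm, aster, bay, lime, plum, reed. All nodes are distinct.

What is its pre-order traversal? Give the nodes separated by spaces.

The last element of post-order is the root; it splits in-order into left and right subtrees.
Root reed: left subtree has 12 nodes {kale, fern, lily, tulip, plum, rye, pear, sage, lime, bay, elm, aster}, right has 0 { }.
  Root plum: left subtree has 4 nodes {kale, fern, lily, tulip}, right has 7 {rye, pear, sage, lime, bay, elm, aster}.
    Root tulip: left subtree has 3 nodes {kale, fern, lily}, right has 0 { }.
      Root fern: left subtree has 1 node {kale}, right has 1 {lily}.
    Root lime: left subtree has 3 nodes {rye, pear, sage}, right has 3 {bay, elm, aster}.
      Root pear: left subtree has 1 node {rye}, right has 1 {sage}.
      Root bay: left subtree has 0 nodes { }, right has 2 {elm, aster}.
        Root aster: left subtree has 1 node {elm}, right has 0 { }.

reed plum tulip fern kale lily lime pear rye sage bay aster elm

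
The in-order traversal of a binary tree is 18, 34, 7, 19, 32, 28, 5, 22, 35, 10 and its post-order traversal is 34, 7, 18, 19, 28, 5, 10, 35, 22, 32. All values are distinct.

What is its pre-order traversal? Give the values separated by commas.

The last element of post-order is the root; it splits in-order into left and right subtrees.
Root 32: left subtree has 4 nodes {18, 34, 7, 19}, right has 5 {28, 5, 22, 35, 10}.
  Root 19: left subtree has 3 nodes {18, 34, 7}, right has 0 { }.
    Root 18: left subtree has 0 nodes { }, right has 2 {34, 7}.
      Root 7: left subtree has 1 node {34}, right has 0 { }.
  Root 22: left subtree has 2 nodes {28, 5}, right has 2 {35, 10}.
    Root 5: left subtree has 1 node {28}, right has 0 { }.
    Root 35: left subtree has 0 nodes { }, right has 1 {10}.

32, 19, 18, 7, 34, 22, 5, 28, 35, 10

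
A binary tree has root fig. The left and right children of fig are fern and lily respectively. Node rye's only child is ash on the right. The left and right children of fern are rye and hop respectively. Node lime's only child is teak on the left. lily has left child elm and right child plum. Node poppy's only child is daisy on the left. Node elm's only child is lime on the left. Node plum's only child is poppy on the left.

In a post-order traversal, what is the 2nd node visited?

Post-order visits the left subtree, then the right subtree, then the node.
At fig: go left to fern.
  At fern: go left to rye.
    At rye: no left child.
    At rye: go right to ash.
      ash is a leaf — visit ash.
    Visit rye.
  At fern: go right to hop.
    hop is a leaf — visit hop.
  Visit fern.
At fig: go right to lily.
  At lily: go left to elm.
    At elm: go left to lime.
      At lime: go left to teak.
        teak is a leaf — visit teak.
      At lime: no right child.
      Visit lime.
    At elm: no right child.
    Visit elm.
  At lily: go right to plum.
    At plum: go left to poppy.
      At poppy: go left to daisy.
        daisy is a leaf — visit daisy.
      At poppy: no right child.
      Visit poppy.
    At plum: no right child.
    Visit plum.
  Visit lily.
Visit fig.
Full post-order sequence: ash, rye, hop, fern, teak, lime, elm, daisy, poppy, plum, lily, fig.

rye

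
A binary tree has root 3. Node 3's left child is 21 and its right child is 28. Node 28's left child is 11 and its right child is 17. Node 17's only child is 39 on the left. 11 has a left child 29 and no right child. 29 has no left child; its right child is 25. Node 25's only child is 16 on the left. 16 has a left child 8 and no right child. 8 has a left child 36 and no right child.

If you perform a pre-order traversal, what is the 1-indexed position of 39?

11

Pre-order visits the node, then its left subtree, then its right subtree.
Visit 3.
At 3: go left to 21.
  21 is a leaf — visit 21.
At 3: go right to 28.
  Visit 28.
  At 28: go left to 11.
    Visit 11.
    At 11: go left to 29.
      Visit 29.
      At 29: no left child.
      At 29: go right to 25.
        Visit 25.
        At 25: go left to 16.
          Visit 16.
          At 16: go left to 8.
            Visit 8.
            At 8: go left to 36.
              36 is a leaf — visit 36.
            At 8: no right child.
          At 16: no right child.
        At 25: no right child.
    At 11: no right child.
  At 28: go right to 17.
    Visit 17.
    At 17: go left to 39.
      39 is a leaf — visit 39.
    At 17: no right child.
Full pre-order sequence: 3, 21, 28, 11, 29, 25, 16, 8, 36, 17, 39.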